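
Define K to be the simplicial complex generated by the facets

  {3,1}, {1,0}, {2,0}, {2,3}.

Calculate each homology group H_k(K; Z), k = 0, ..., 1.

H_0 = Z,  H_1 = Z.

We work with the vertex ordering 0 < 1 < 2 < 3. The simplices of K, each written with vertices in increasing order, are:

  0-simplices (4): [0], [1], [2], [3]
  1-simplices (4): [0,1], [0,2], [1,3], [2,3]

giving chain groups C_0 ≅ Z^4, C_1 ≅ Z^4.

Boundary ∂_1: C_1 → C_0 is given by ∂[p,q] = [q] − [p].
The resulting 4×4 matrix has rank 3, and its Smith normal form has invariant factors (1,1,1).

Now H_k = ker ∂_k / im ∂_{k+1}, so:

  H_0: rank C_0 − rank ∂_1 = 4 − 3 = 1, and the invariant factors of ∂_1 are all 1, so H_0 = Z.
  H_1: rank ker ∂_1 − rank ∂_2 = (4 − 3) − 0 = 1, and there is no ∂_2, so H_1 = Z.

(K is a triangulation of the circle S^1.)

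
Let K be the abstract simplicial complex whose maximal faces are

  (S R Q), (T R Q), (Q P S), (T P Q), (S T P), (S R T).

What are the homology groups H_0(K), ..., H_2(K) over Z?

Order the vertices as P < Q < R < S < T. Listing each simplex with vertices in this order, K has dimension 2 with simplices:

  0-simplices (5): P, Q, R, S, T
  1-simplices (9): PQ, PS, PT, QR, QS, QT, RS, RT, ST
  2-simplices (6): PQS, PQT, PST, QRS, QRT, RST

so the chain groups are C_0 ≅ Z^5, C_1 ≅ Z^9, C_2 ≅ Z^6.

Boundary ∂_1: C_1 → C_0 is given by ∂[p,q] = [q] − [p].
This gives a 5×9 integer matrix of rank 4; reducing to Smith normal form yields diagonal entries (1,1,1,1).

The boundary map ∂_2: C_2 → C_1 maps a triangle to the signed sum of its edges. For instance
  ∂PQS = QS − PS + PQ,
  ∂PQT = QT − PT + PQ.
This gives a 9×6 integer matrix of rank 5; reducing to Smith normal form yields diagonal entries (1,1,1,1,1).

Now H_k = ker ∂_k / im ∂_{k+1}, so:

  H_0: rank C_0 − rank ∂_1 = 5 − 4 = 1, and the invariant factors of ∂_1 are all 1, so H_0 = Z.
  H_1: rank ker ∂_1 − rank ∂_2 = (9 − 4) − 5 = 0, and the invariant factors of ∂_2 are all 1, so H_1 = 0.
  H_2: rank ker ∂_2 − rank ∂_3 = (6 − 5) − 0 = 1, and there is no ∂_3, so H_2 = Z.

H_0 ≅ Z,  H_1 = 0,  H_2 ≅ Z.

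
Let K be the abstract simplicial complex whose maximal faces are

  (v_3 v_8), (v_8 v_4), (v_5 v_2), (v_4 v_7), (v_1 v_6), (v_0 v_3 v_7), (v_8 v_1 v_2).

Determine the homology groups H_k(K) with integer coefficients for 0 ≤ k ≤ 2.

Fix the vertex order v_0 < v_1 < v_2 < v_3 < v_4 < v_5 < v_6 < v_7 < v_8 and write every simplex with vertices in increasing order. Then dim K = 2 and the simplices of K are:

  0-simplices (9): [v_0], [v_1], [v_2], [v_3], [v_4], [v_5], [v_6], [v_7], [v_8]
  1-simplices (11): [v_0,v_3], [v_0,v_7], [v_1,v_2], [v_1,v_6], [v_1,v_8], [v_2,v_5], [v_2,v_8], [v_3,v_7], [v_3,v_8], [v_4,v_7], [v_4,v_8]
  2-simplices (2): [v_0,v_3,v_7], [v_1,v_2,v_8]

Hence C_0 ≅ Z^9, C_1 ≅ Z^11, C_2 ≅ Z^2.

∂_1: C_1 → C_0 is given by ∂[p,q] = [q] − [p]. For instance
  ∂[v_1,v_6] = [v_6] − [v_1].
The resulting 9×11 matrix has rank 8, and its Smith normal form has invariant factors (1,1,1,1,1,1,1,1).

Boundary ∂_2: C_2 → C_1 maps a triangle to the signed sum of its edges. For instance
  ∂[v_1,v_2,v_8] = [v_2,v_8] − [v_1,v_8] + [v_1,v_2],
  ∂[v_0,v_3,v_7] = [v_3,v_7] − [v_0,v_7] + [v_0,v_3].
This gives a 11×2 integer matrix of rank 2; reducing to Smith normal form yields diagonal entries (1,1).

Now H_k = ker ∂_k / im ∂_{k+1}, so:

  H_0: rank C_0 − rank ∂_1 = 9 − 8 = 1, and the invariant factors of ∂_1 are all 1, so H_0 ≅ Z.
  H_1: rank ker ∂_1 − rank ∂_2 = (11 − 8) − 2 = 1, and the invariant factors of ∂_2 are all 1, so H_1 ≅ Z.
  H_2: rank ker ∂_2 − rank ∂_3 = (2 − 2) − 0 = 0, and there is no ∂_3, so H_2 ≅ 0.

As a check, the Euler characteristic is 9 − 11 + 2 = 0, which agrees with 1 − 1 + 0 = 0.

H_0 = Z,  H_1 = Z,  H_2 = 0.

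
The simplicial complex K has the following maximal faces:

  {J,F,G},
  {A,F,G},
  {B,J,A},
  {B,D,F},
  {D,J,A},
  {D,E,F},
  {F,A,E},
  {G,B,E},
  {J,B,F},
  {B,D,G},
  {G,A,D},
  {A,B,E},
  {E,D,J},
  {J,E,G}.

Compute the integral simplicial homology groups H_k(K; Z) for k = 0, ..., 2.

Fix the vertex order A < B < D < E < F < G < J and write every simplex with vertices in increasing order. Then dim K = 2 and the simplices of K are:

  0-simplices (7): A, B, D, E, F, G, J
  1-simplices (21): AB, AD, AE, AF, AG, AJ, BD, BE, BF, BG, BJ, DE, DF, DG, DJ, EF, EG, EJ, FG, FJ, GJ
  2-simplices (14): ABE, ABJ, ADG, ADJ, AEF, AFG, BDF, BDG, BEG, BFJ, DEF, DEJ, EGJ, FGJ

giving chain groups C_0 ≅ Z^7, C_1 ≅ Z^21, C_2 ≅ Z^14.

∂_1: C_1 → C_0 sends each edge [p,q] (with p < q) to q − p.
As a 7×21 matrix over Z this has rank 6, with invariant factors (1,1,1,1,1,1).

∂_2: C_2 → C_1 acts by ∂[p,q,r] = [q,r] − [p,r] + [p,q]. For instance
  ∂AFG = FG − AG + AF,
  ∂AEF = EF − AF + AE.
The resulting 21×14 matrix has rank 13, and its Smith normal form has invariant factors (1,1,1,1,1,1,1,1,1,1,1,1,1).

Now H_k = ker ∂_k / im ∂_{k+1}, so:

  H_0: rank C_0 − rank ∂_1 = 7 − 6 = 1, and the invariant factors of ∂_1 are all 1, so H_0 ≅ Z.
  H_1: rank ker ∂_1 − rank ∂_2 = (21 − 6) − 13 = 2, and the invariant factors of ∂_2 are all 1, so H_1 ≅ Z^2.
  H_2: rank ker ∂_2 − rank ∂_3 = (14 − 13) − 0 = 1, and there is no ∂_3, so H_2 ≅ Z.

As a check, the Euler characteristic is 7 − 21 + 14 = 0, which agrees with 1 − 2 + 1 = 0.

H_0 = Z,  H_1 = Z^2,  H_2 = Z.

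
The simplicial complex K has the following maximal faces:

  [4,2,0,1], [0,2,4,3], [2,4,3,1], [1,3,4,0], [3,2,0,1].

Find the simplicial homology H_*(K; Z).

Take the total order 0 < 1 < 2 < 3 < 4 on the vertex set. Then K (dimension 3) consists of the simplices:

  0-simplices (5): [0], [1], [2], [3], [4]
  1-simplices (10): [0,1], [0,2], [0,3], [0,4], [1,2], [1,3], [1,4], [2,3], [2,4], [3,4]
  2-simplices (10): [0,1,2], [0,1,3], [0,1,4], [0,2,3], [0,2,4], [0,3,4], [1,2,3], [1,2,4], [1,3,4], [2,3,4]
  3-simplices (5): [0,1,2,3], [0,1,2,4], [0,1,3,4], [0,2,3,4], [1,2,3,4]

giving chain groups C_0 ≅ Z^5, C_1 ≅ Z^10, C_2 ≅ Z^10, C_3 ≅ Z^5.

Boundary ∂_1: C_1 → C_0 sends each edge [p,q] (with p < q) to q − p.
The resulting 5×10 matrix has rank 4, and its Smith normal form has invariant factors (1,1,1,1).

The boundary map ∂_2: C_2 → C_1 maps a triangle to the signed sum of its edges. For instance
  ∂[1,3,4] = [3,4] − [1,4] + [1,3],
  ∂[0,1,2] = [1,2] − [0,2] + [0,1].
The resulting 10×10 matrix has rank 6, and its Smith normal form has invariant factors (1,1,1,1,1,1).

∂_3: C_3 → C_2 sends each 3-simplex σ to the alternating sum Σ_i (−1)^i (σ with its i-th vertex removed). For instance
  ∂[1,2,3,4] = [2,3,4] − [1,3,4] + [1,2,4] − [1,2,3],
  ∂[0,2,3,4] = [2,3,4] − [0,3,4] + [0,2,4] − [0,2,3].
The 10×5 boundary matrix has rank 4 and Smith normal form diag(1,1,1,1).

Computing H_k = (kernel of ∂_k) / (image of ∂_{k+1}):

  H_0: rank C_0 − rank ∂_1 = 5 − 4 = 1, and the invariant factors of ∂_1 are all 1, so H_0 = Z.
  H_1: rank ker ∂_1 − rank ∂_2 = (10 − 4) − 6 = 0, and the invariant factors of ∂_2 are all 1, so H_1 = 0.
  H_2: rank ker ∂_2 − rank ∂_3 = (10 − 6) − 4 = 0, and the invariant factors of ∂_3 are all 1, so H_2 = 0.
  H_3: rank ker ∂_3 − rank ∂_4 = (5 − 4) − 0 = 1, and there is no ∂_4, so H_3 = Z.

H_0 ≅ Z,  H_1 = 0,  H_2 = 0,  H_3 ≅ Z.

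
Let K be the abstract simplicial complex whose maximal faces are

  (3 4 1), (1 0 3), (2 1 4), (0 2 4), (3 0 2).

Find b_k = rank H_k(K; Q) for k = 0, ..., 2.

Order the vertices as 0 < 1 < 2 < 3 < 4. Listing each simplex with vertices in this order, K has dimension 2 with simplices:

  0-simplices (5): [0], [1], [2], [3], [4]
  1-simplices (10): [0,1], [0,2], [0,3], [0,4], [1,2], [1,3], [1,4], [2,3], [2,4], [3,4]
  2-simplices (5): [0,1,3], [0,2,3], [0,2,4], [1,2,4], [1,3,4]

Hence C_0 ≅ Z^5, C_1 ≅ Z^10, C_2 ≅ Z^5.

∂_1: C_1 → C_0 sends each edge [p,q] (with p < q) to q − p. For instance
  ∂[0,4] = [4] − [0].
As a 5×10 matrix over Z this has rank 4, with invariant factors (1,1,1,1).

The boundary map ∂_2: C_2 → C_1 acts by ∂[p,q,r] = [q,r] − [p,r] + [p,q]. For instance
  ∂[0,1,3] = [1,3] − [0,3] + [0,1],
  ∂[1,2,4] = [2,4] − [1,4] + [1,2].
The 10×5 boundary matrix has rank 5 and Smith normal form diag(1,1,1,1,1).

Reading off H_k = ker ∂_k / im ∂_{k+1}:

  H_0: rank C_0 − rank ∂_1 = 5 − 4 = 1, and the invariant factors of ∂_1 are all 1, so H_0 = Z.
  H_1: rank ker ∂_1 − rank ∂_2 = (10 − 4) − 5 = 1, and the invariant factors of ∂_2 are all 1, so H_1 = Z.
  H_2: rank ker ∂_2 − rank ∂_3 = (5 − 5) − 0 = 0, and there is no ∂_3, so H_2 = 0.

Hence the Betti numbers are b_0 = 1, b_1 = 1, b_2 = 0.

b_0 = 1, b_1 = 1, b_2 = 0.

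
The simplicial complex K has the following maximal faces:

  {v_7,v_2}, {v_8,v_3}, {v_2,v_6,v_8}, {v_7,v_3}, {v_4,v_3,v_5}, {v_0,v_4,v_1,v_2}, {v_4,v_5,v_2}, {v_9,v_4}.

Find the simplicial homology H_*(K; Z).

H_0 = Z,  H_1 = Z^2,  H_2 = 0,  H_3 = 0.

Fix the vertex order v_0 < v_1 < v_2 < v_3 < v_4 < v_5 < v_6 < v_7 < v_8 < v_9 and write every simplex with vertices in increasing order. Then dim K = 3 and the simplices of K are:

  0-simplices (10): [v_0], [v_1], [v_2], [v_3], [v_4], [v_5], [v_6], [v_7], [v_8], [v_9]
  1-simplices (17): (17 of them)
  2-simplices (7): [v_0,v_1,v_2], [v_0,v_1,v_4], [v_0,v_2,v_4], [v_1,v_2,v_4], [v_2,v_4,v_5], [v_2,v_6,v_8], [v_3,v_4,v_5]
  3-simplices (1): [v_0,v_1,v_2,v_4]

giving chain groups C_0 ≅ Z^10, C_1 ≅ Z^17, C_2 ≅ Z^7, C_3 ≅ Z^1.

∂_1: C_1 → C_0 is given by ∂[p,q] = [q] − [p]. For instance
  ∂[v_2,v_4] = [v_4] − [v_2].
The resulting 10×17 matrix has rank 9, and its Smith normal form has invariant factors (1,1,1,1,1,1,1,1,1).

Boundary ∂_2: C_2 → C_1 maps a triangle to the signed sum of its edges. For instance
  ∂[v_3,v_4,v_5] = [v_4,v_5] − [v_3,v_5] + [v_3,v_4],
  ∂[v_2,v_6,v_8] = [v_6,v_8] − [v_2,v_8] + [v_2,v_6].
This gives a 17×7 integer matrix of rank 6; reducing to Smith normal form yields diagonal entries (1,1,1,1,1,1).

∂_3: C_3 → C_2 sends each 3-simplex σ to the alternating sum Σ_i (−1)^i (σ with its i-th vertex removed). For instance
  ∂[v_0,v_1,v_2,v_4] = [v_1,v_2,v_4] − [v_0,v_2,v_4] + [v_0,v_1,v_4] − [v_0,v_1,v_2].
The 7×1 boundary matrix has rank 1 and Smith normal form diag(1).

From H_k ≅ ker(∂_k) / im(∂_{k+1}) we obtain:

  H_0: rank C_0 − rank ∂_1 = 10 − 9 = 1, and the invariant factors of ∂_1 are all 1, so H_0 = Z.
  H_1: rank ker ∂_1 − rank ∂_2 = (17 − 9) − 6 = 2, and the invariant factors of ∂_2 are all 1, so H_1 = Z^2.
  H_2: rank ker ∂_2 − rank ∂_3 = (7 − 6) − 1 = 0, and the invariant factors of ∂_3 are all 1, so H_2 = 0.
  H_3: rank ker ∂_3 − rank ∂_4 = (1 − 1) − 0 = 0, and there is no ∂_4, so H_3 = 0.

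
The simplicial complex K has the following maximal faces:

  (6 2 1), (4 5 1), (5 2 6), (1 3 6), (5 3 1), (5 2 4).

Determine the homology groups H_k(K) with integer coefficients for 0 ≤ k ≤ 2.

K has 6 vertices, 12 edges, 6 triangles.
rank ∂_0 = 0, rank ∂_1 = 5 ⇒ b_0 = 6 − 0 − 5 = 1; all invariant factors of ∂_1 are 1 so no torsion. So H_0 = Z.
rank ∂_1 = 5, rank ∂_2 = 6 ⇒ b_1 = 12 − 5 − 6 = 1; all invariant factors of ∂_2 are 1 so no torsion. So H_1 = Z.
rank ∂_2 = 6, rank ∂_3 = 0 ⇒ b_2 = 6 − 6 − 0 = 0. So H_2 = 0.

H_0 = Z,  H_1 = Z,  H_2 = 0.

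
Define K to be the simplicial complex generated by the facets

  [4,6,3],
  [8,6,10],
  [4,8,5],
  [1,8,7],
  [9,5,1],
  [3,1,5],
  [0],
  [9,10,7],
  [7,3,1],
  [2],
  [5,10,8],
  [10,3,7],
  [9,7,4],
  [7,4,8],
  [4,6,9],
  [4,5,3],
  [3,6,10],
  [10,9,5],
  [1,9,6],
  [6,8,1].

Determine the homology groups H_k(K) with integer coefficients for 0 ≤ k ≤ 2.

Fix the vertex order 0 < 1 < 2 < 3 < 4 < 5 < 6 < 7 < 8 < 9 < 10 and write every simplex with vertices in increasing order. Then dim K = 2 and the simplices of K are:

  0-simplices (11): [0], [1], [2], [3], [4], [5], [6], [7], [8], [9], [10]
  1-simplices (27): (27 of them)
  2-simplices (18): (18 of them)

giving chain groups C_0 ≅ Z^11, C_1 ≅ Z^27, C_2 ≅ Z^18.

∂_1: C_1 → C_0 maps an edge to its endpoints' difference, ∂[p,q] = q − p.
As a 11×27 matrix over Z this has rank 8, with invariant factors (1,1,1,1,1,1,1,1).

The boundary map ∂_2: C_2 → C_1 acts by ∂[p,q,r] = [q,r] − [p,r] + [p,q]. For instance
  ∂[1,3,7] = [3,7] − [1,7] + [1,3],
  ∂[3,6,10] = [6,10] − [3,10] + [3,6].
This gives a 27×18 integer matrix of rank 17; reducing to Smith normal form yields diagonal entries (1,1,1,1,1,1,1,1,1,1,1,1,1,1,1,1,1).

From H_k ≅ ker(∂_k) / im(∂_{k+1}) we obtain:

  H_0: rank C_0 − rank ∂_1 = 11 − 8 = 3, and the invariant factors of ∂_1 are all 1, so H_0 = Z^3.
  H_1: rank ker ∂_1 − rank ∂_2 = (27 − 8) − 17 = 2, and the invariant factors of ∂_2 are all 1, so H_1 = Z^2.
  H_2: rank ker ∂_2 − rank ∂_3 = (18 − 17) − 0 = 1, and there is no ∂_3, so H_2 = Z.

As a check, the Euler characteristic is 11 − 27 + 18 = 2, which agrees with 3 − 2 + 1 = 2.

H_0 = Z^3,  H_1 = Z^2,  H_2 = Z.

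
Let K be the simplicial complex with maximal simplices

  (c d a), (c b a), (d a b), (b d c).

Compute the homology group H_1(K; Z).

H_1 = 0.

Take the total order a < b < c < d on the vertex set. Then K (dimension 2) consists of the simplices:

  0-simplices (4): a, b, c, d
  1-simplices (6): ab, ac, ad, bc, bd, cd
  2-simplices (4): abc, abd, acd, bcd

so the chain groups are C_0 ≅ Z^4, C_1 ≅ Z^6, C_2 ≅ Z^4.

∂_1: C_1 → C_0 sends each edge [p,q] (with p < q) to q − p. For instance
  ∂ac = c − a.
The 4×6 boundary matrix has rank 3 and Smith normal form diag(1,1,1).

The boundary map ∂_2: C_2 → C_1 maps a triangle to the signed sum of its edges. For instance
  ∂abd = bd − ad + ab,
  ∂bcd = cd − bd + bc.
The 6×4 boundary matrix has rank 3 and Smith normal form diag(1,1,1).

Now H_k = ker ∂_k / im ∂_{k+1}, so:

  H_1: rank ker ∂_1 − rank ∂_2 = (6 − 3) − 3 = 0, and the invariant factors of ∂_2 are all 1, so H_1 = 0.

(K is a triangulation of the 2-sphere S^2.)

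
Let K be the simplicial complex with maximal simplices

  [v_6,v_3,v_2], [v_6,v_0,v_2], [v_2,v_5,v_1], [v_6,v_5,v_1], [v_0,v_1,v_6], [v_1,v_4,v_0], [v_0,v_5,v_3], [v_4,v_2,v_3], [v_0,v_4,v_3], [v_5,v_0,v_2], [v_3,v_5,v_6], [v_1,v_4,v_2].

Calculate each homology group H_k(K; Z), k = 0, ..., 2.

H_0 = Z,  H_1 = Z/2,  H_2 = 0.

Order the vertices as v_0 < v_1 < v_2 < v_3 < v_4 < v_5 < v_6. Listing each simplex with vertices in this order, K has dimension 2 with simplices:

  0-simplices (7): [v_0], [v_1], [v_2], [v_3], [v_4], [v_5], [v_6]
  1-simplices (18): (18 of them)
  2-simplices (12): (12 of them)

Hence C_0 ≅ Z^7, C_1 ≅ Z^18, C_2 ≅ Z^12.

∂_1: C_1 → C_0 is given by ∂[p,q] = [q] − [p]. For instance
  ∂[v_0,v_1] = [v_1] − [v_0].
The 7×18 boundary matrix has rank 6 and Smith normal form diag(1,1,1,1,1,1).

The boundary map ∂_2: C_2 → C_1 sends each 2-simplex [p,q,r] to [q,r] − [p,r] + [p,q]. For instance
  ∂[v_2,v_3,v_6] = [v_3,v_6] − [v_2,v_6] + [v_2,v_3],
  ∂[v_0,v_1,v_4] = [v_1,v_4] − [v_0,v_4] + [v_0,v_1].
This gives a 18×12 integer matrix of rank 12; reducing to Smith normal form yields diagonal entries (1,1,1,1,1,1,1,1,1,1,1,2).

Now H_k = ker ∂_k / im ∂_{k+1}, so:

  H_0: rank C_0 − rank ∂_1 = 7 − 6 = 1, and the invariant factors of ∂_1 are all 1, so H_0 ≅ Z.
  H_1: rank ker ∂_1 − rank ∂_2 = (18 − 6) − 12 = 0, and ∂_2 has invariant factor 2 > 1, so H_1 ≅ Z/2.
  H_2: rank ker ∂_2 − rank ∂_3 = (12 − 12) − 0 = 0, and there is no ∂_3, so H_2 ≅ 0.

As a check, the Euler characteristic is 7 − 18 + 12 = 1, which agrees with 1 − 0 + 0 = 1.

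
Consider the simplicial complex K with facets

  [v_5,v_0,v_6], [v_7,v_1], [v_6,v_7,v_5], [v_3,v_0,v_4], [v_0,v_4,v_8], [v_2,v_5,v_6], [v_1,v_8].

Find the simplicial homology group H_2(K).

H_2 ≅ 0.

Take the total order v_0 < v_1 < v_2 < v_3 < v_4 < v_5 < v_6 < v_7 < v_8 on the vertex set. Then K (dimension 2) consists of the simplices:

  0-simplices (9): [v_0], [v_1], [v_2], [v_3], [v_4], [v_5], [v_6], [v_7], [v_8]
  1-simplices (14): [v_0,v_3], [v_0,v_4], [v_0,v_5], [v_0,v_6], [v_0,v_8], [v_1,v_7], [v_1,v_8], [v_2,v_5], [v_2,v_6], [v_3,v_4], [v_4,v_8], [v_5,v_6], [v_5,v_7], [v_6,v_7]
  2-simplices (5): [v_0,v_3,v_4], [v_0,v_4,v_8], [v_0,v_5,v_6], [v_2,v_5,v_6], [v_5,v_6,v_7]

giving chain groups C_0 ≅ Z^9, C_1 ≅ Z^14, C_2 ≅ Z^5.

Boundary ∂_1: C_1 → C_0 maps an edge to its endpoints' difference, ∂[p,q] = q − p.
This gives a 9×14 integer matrix of rank 8; reducing to Smith normal form yields diagonal entries (1,1,1,1,1,1,1,1).

The boundary map ∂_2: C_2 → C_1 sends each 2-simplex [p,q,r] to [q,r] − [p,r] + [p,q]. For instance
  ∂[v_0,v_3,v_4] = [v_3,v_4] − [v_0,v_4] + [v_0,v_3],
  ∂[v_0,v_4,v_8] = [v_4,v_8] − [v_0,v_8] + [v_0,v_4].
The resulting 14×5 matrix has rank 5, and its Smith normal form has invariant factors (1,1,1,1,1).

Computing H_k = (kernel of ∂_k) / (image of ∂_{k+1}):

  H_2: rank ker ∂_2 − rank ∂_3 = (5 − 5) − 0 = 0, and there is no ∂_3, so H_2 = 0.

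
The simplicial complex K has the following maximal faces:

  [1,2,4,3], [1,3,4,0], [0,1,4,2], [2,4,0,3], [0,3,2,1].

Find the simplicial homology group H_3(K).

H_3 ≅ Z.

Fix the vertex order 0 < 1 < 2 < 3 < 4 and write every simplex with vertices in increasing order. Then dim K = 3 and the simplices of K are:

  0-simplices (5): [0], [1], [2], [3], [4]
  1-simplices (10): [0,1], [0,2], [0,3], [0,4], [1,2], [1,3], [1,4], [2,3], [2,4], [3,4]
  2-simplices (10): [0,1,2], [0,1,3], [0,1,4], [0,2,3], [0,2,4], [0,3,4], [1,2,3], [1,2,4], [1,3,4], [2,3,4]
  3-simplices (5): [0,1,2,3], [0,1,2,4], [0,1,3,4], [0,2,3,4], [1,2,3,4]

Hence C_0 ≅ Z^5, C_1 ≅ Z^10, C_2 ≅ Z^10, C_3 ≅ Z^5.

∂_1: C_1 → C_0 sends each edge [p,q] (with p < q) to q − p.
This gives a 5×10 integer matrix of rank 4; reducing to Smith normal form yields diagonal entries (1,1,1,1).

The boundary map ∂_2: C_2 → C_1 sends each 2-simplex [p,q,r] to [q,r] − [p,r] + [p,q]. For instance
  ∂[0,2,3] = [2,3] − [0,3] + [0,2],
  ∂[1,2,4] = [2,4] − [1,4] + [1,2].
As a 10×10 matrix over Z this has rank 6, with invariant factors (1,1,1,1,1,1).

Boundary ∂_3: C_3 → C_2 sends each 3-simplex σ to the alternating sum Σ_i (−1)^i (σ with its i-th vertex removed). For instance
  ∂[0,1,2,3] = [1,2,3] − [0,2,3] + [0,1,3] − [0,1,2],
  ∂[0,1,2,4] = [1,2,4] − [0,2,4] + [0,1,4] − [0,1,2].
The 10×5 boundary matrix has rank 4 and Smith normal form diag(1,1,1,1).

From H_k ≅ ker(∂_k) / im(∂_{k+1}) we obtain:

  H_3: rank ker ∂_3 − rank ∂_4 = (5 − 4) − 0 = 1, and there is no ∂_4, so H_3 ≅ Z.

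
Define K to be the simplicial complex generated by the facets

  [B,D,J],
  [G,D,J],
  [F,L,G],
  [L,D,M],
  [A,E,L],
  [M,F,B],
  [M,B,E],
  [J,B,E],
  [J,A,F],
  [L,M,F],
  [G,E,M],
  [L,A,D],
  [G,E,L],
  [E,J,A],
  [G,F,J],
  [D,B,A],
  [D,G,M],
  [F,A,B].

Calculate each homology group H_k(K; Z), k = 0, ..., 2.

H_0 = Z,  H_1 = Z ⊕ Z/2,  H_2 = 0.

Fix the vertex order A < B < D < E < F < G < J < L < M and write every simplex with vertices in increasing order. Then dim K = 2 and the simplices of K are:

  0-simplices (9): A, B, D, E, F, G, J, L, M
  1-simplices (27): AB, AD, AE, AF, AJ, AL, BD, BE, BF, BJ, BM, DG, DJ, DL, DM, EG, EJ, EL, EM, FG, FJ, FL, FM, GJ, GL, GM, LM
  2-simplices (18): ABD, ABF, ADL, AEJ, AEL, AFJ, BDJ, BEJ, BEM, BFM, DGJ, DGM, DLM, EGL, EGM, FGJ, FGL, FLM

so the chain groups are C_0 ≅ Z^9, C_1 ≅ Z^27, C_2 ≅ Z^18.

∂_1: C_1 → C_0 is given by ∂[p,q] = [q] − [p]. For instance
  ∂EJ = J − E.
The resulting 9×27 matrix has rank 8, and its Smith normal form has invariant factors (1,1,1,1,1,1,1,1).

Boundary ∂_2: C_2 → C_1 acts by ∂[p,q,r] = [q,r] − [p,r] + [p,q]. For instance
  ∂AEL = EL − AL + AE,
  ∂FGL = GL − FL + FG.
The resulting 27×18 matrix has rank 18, and its Smith normal form has invariant factors (1,1,1,1,1,1,1,1,1,1,1,1,1,1,1,1,1,2).

From H_k ≅ ker(∂_k) / im(∂_{k+1}) we obtain:

  H_0: rank C_0 − rank ∂_1 = 9 − 8 = 1, and the invariant factors of ∂_1 are all 1, so H_0 = Z.
  H_1: rank ker ∂_1 − rank ∂_2 = (27 − 8) − 18 = 1, and ∂_2 has invariant factor 2 > 1, so H_1 = Z ⊕ Z/2.
  H_2: rank ker ∂_2 − rank ∂_3 = (18 − 18) − 0 = 0, and there is no ∂_3, so H_2 = 0.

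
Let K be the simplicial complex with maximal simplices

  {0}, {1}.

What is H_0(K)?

H_0 ≅ Z^2.

Take the total order 0 < 1 on the vertex set. Then K (dimension 0) consists of the simplices:

  0-simplices (2): [0], [1]

so the chain groups are C_0 ≅ Z^2.

Computing H_k = (kernel of ∂_k) / (image of ∂_{k+1}):

  H_0: rank C_0 − rank ∂_1 = 2 − 0 = 2, and there is no ∂_1, so H_0 = Z^2.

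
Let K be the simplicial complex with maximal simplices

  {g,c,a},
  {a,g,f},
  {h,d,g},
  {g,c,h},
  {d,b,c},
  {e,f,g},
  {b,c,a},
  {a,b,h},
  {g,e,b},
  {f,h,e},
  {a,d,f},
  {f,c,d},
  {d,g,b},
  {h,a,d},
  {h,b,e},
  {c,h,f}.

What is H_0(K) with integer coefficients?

H_0 = Z.

We work with the vertex ordering a < b < c < d < e < f < g < h. The simplices of K, each written with vertices in increasing order, are:

  0-simplices (8): a, b, c, d, e, f, g, h
  1-simplices (24): ab, ac, ad, af, ag, ah, bc, bd, be, bg, bh, cd, cf, cg, ch, df, dg, dh, ef, eg, eh, fg, fh, gh
  2-simplices (16): abc, abh, acg, adf, adh, afg, bcd, bdg, beg, beh, cdf, cfh, cgh, dgh, efg, efh

so the chain groups are C_0 ≅ Z^8, C_1 ≅ Z^24, C_2 ≅ Z^16.

Boundary ∂_1: C_1 → C_0 is given by ∂[p,q] = [q] − [p].
The 8×24 boundary matrix has rank 7 and Smith normal form diag(1,1,1,1,1,1,1).

Boundary ∂_2: C_2 → C_1 sends each 2-simplex [p,q,r] to [q,r] − [p,r] + [p,q]. For instance
  ∂bdg = dg − bg + bd,
  ∂cgh = gh − ch + cg.
As a 24×16 matrix over Z this has rank 15, with invariant factors (1,1,1,1,1,1,1,1,1,1,1,1,1,1,1).

From H_k ≅ ker(∂_k) / im(∂_{k+1}) we obtain:

  H_0: rank C_0 − rank ∂_1 = 8 − 7 = 1, and the invariant factors of ∂_1 are all 1, so H_0 = Z.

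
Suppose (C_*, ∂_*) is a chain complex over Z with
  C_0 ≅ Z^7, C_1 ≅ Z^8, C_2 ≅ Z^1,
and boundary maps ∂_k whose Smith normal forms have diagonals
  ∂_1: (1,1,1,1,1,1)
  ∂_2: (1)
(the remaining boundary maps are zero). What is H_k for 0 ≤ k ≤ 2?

H_0 = Z,  H_1 = Z,  H_2 = 0.

H_0: b_0 = 7 − 0 − 6 = 1; torsion from ∂_1 factors > 1: none. So H_0 = Z.
H_1: b_1 = 8 − 6 − 1 = 1; torsion from ∂_2 factors > 1: none. So H_1 = Z.
H_2: b_2 = 1 − 1 − 0 = 0; torsion from ∂_3 factors > 1: none. So H_2 = 0.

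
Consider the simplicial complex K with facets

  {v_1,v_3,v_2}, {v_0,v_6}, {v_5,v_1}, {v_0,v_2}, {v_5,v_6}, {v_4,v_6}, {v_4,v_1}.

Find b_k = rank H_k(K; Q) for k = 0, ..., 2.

b_0 = 1, b_1 = 2, b_2 = 0.

Take the total order v_0 < v_1 < v_2 < v_3 < v_4 < v_5 < v_6 on the vertex set. Then K (dimension 2) consists of the simplices:

  0-simplices (7): [v_0], [v_1], [v_2], [v_3], [v_4], [v_5], [v_6]
  1-simplices (9): [v_0,v_2], [v_0,v_6], [v_1,v_2], [v_1,v_3], [v_1,v_4], [v_1,v_5], [v_2,v_3], [v_4,v_6], [v_5,v_6]
  2-simplices (1): [v_1,v_2,v_3]

Hence C_0 ≅ Z^7, C_1 ≅ Z^9, C_2 ≅ Z^1.

∂_1: C_1 → C_0 sends each edge [p,q] (with p < q) to q − p.
This gives a 7×9 integer matrix of rank 6; reducing to Smith normal form yields diagonal entries (1,1,1,1,1,1).

Boundary ∂_2: C_2 → C_1 acts by ∂[p,q,r] = [q,r] − [p,r] + [p,q]. For instance
  ∂[v_1,v_2,v_3] = [v_2,v_3] − [v_1,v_3] + [v_1,v_2].
As a 9×1 matrix over Z this has rank 1, with invariant factors (1).

From H_k ≅ ker(∂_k) / im(∂_{k+1}) we obtain:

  H_0: rank C_0 − rank ∂_1 = 7 − 6 = 1, and the invariant factors of ∂_1 are all 1, so H_0 = Z.
  H_1: rank ker ∂_1 − rank ∂_2 = (9 − 6) − 1 = 2, and the invariant factors of ∂_2 are all 1, so H_1 = Z^2.
  H_2: rank ker ∂_2 − rank ∂_3 = (1 − 1) − 0 = 0, and there is no ∂_3, so H_2 = 0.

Hence the Betti numbers are b_0 = 1, b_1 = 2, b_2 = 0.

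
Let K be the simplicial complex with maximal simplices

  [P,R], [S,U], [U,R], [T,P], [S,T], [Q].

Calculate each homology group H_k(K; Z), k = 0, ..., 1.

H_0 ≅ Z^2,  H_1 ≅ Z.

Order the vertices as P < Q < R < S < T < U. Listing each simplex with vertices in this order, K has dimension 1 with simplices:

  0-simplices (6): P, Q, R, S, T, U
  1-simplices (5): PR, PT, RU, ST, SU

Hence C_0 ≅ Z^6, C_1 ≅ Z^5.

∂_1: C_1 → C_0 maps an edge to its endpoints' difference, ∂[p,q] = q − p. For instance
  ∂ST = T − S.
The 6×5 boundary matrix has rank 4 and Smith normal form diag(1,1,1,1).

Computing H_k = (kernel of ∂_k) / (image of ∂_{k+1}):

  H_0: rank C_0 − rank ∂_1 = 6 − 4 = 2, and the invariant factors of ∂_1 are all 1, so H_0 = Z^2.
  H_1: rank ker ∂_1 − rank ∂_2 = (5 − 4) − 0 = 1, and there is no ∂_2, so H_1 = Z.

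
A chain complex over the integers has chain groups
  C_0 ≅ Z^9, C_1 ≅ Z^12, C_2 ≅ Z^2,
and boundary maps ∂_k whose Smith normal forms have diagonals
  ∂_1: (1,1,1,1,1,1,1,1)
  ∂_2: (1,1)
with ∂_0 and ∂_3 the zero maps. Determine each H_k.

H_0: b_0 = 9 − 0 − 8 = 1; torsion from ∂_1 factors > 1: none. So H_0 ≅ Z.
H_1: b_1 = 12 − 8 − 2 = 2; torsion from ∂_2 factors > 1: none. So H_1 ≅ Z^2.
H_2: b_2 = 2 − 2 − 0 = 0; torsion from ∂_3 factors > 1: none. So H_2 ≅ 0.

H_0 ≅ Z,  H_1 ≅ Z^2,  H_2 = 0.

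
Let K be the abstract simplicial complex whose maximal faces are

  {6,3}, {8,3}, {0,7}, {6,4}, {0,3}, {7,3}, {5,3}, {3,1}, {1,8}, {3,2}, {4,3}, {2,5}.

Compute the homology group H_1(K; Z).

K has 9 vertices, 12 edges.
rank ∂_1 = 8, rank ∂_2 = 0 ⇒ b_1 = 12 − 8 − 0 = 4. So H_1 ≅ Z^4.

H_1 ≅ Z^4.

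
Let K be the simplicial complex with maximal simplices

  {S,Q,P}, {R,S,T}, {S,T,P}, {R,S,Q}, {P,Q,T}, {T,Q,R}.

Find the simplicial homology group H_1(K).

We work with the vertex ordering P < Q < R < S < T. The simplices of K, each written with vertices in increasing order, are:

  0-simplices (5): P, Q, R, S, T
  1-simplices (9): PQ, PS, PT, QR, QS, QT, RS, RT, ST
  2-simplices (6): PQS, PQT, PST, QRS, QRT, RST

so the chain groups are C_0 ≅ Z^5, C_1 ≅ Z^9, C_2 ≅ Z^6.

Boundary ∂_1: C_1 → C_0 sends each edge [p,q] (with p < q) to q − p. For instance
  ∂PT = T − P.
As a 5×9 matrix over Z this has rank 4, with invariant factors (1,1,1,1).

Boundary ∂_2: C_2 → C_1 sends each 2-simplex [p,q,r] to [q,r] − [p,r] + [p,q]. For instance
  ∂PQT = QT − PT + PQ,
  ∂PST = ST − PT + PS.
As a 9×6 matrix over Z this has rank 5, with invariant factors (1,1,1,1,1).

Reading off H_k = ker ∂_k / im ∂_{k+1}:

  H_1: rank ker ∂_1 − rank ∂_2 = (9 − 4) − 5 = 0, and the invariant factors of ∂_2 are all 1, so H_1 = 0.

(K is a triangulation of the 2-sphere S^2.)

H_1 = 0.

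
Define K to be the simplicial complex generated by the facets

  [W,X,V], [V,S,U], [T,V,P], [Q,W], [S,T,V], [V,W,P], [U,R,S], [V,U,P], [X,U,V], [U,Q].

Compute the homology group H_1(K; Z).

Fix the vertex order P < Q < R < S < T < U < V < W < X and write every simplex with vertices in increasing order. Then dim K = 2 and the simplices of K are:

  0-simplices (9): P, Q, R, S, T, U, V, W, X
  1-simplices (17): PT, PU, PV, PW, QU, QW, RS, RU, ST, SU, SV, TV, UV, UX, VW, VX, WX
  2-simplices (8): PTV, PUV, PVW, RSU, STV, SUV, UVX, VWX

Hence C_0 ≅ Z^9, C_1 ≅ Z^17, C_2 ≅ Z^8.

Boundary ∂_1: C_1 → C_0 maps an edge to its endpoints' difference, ∂[p,q] = q − p. For instance
  ∂RS = S − R.
The resulting 9×17 matrix has rank 8, and its Smith normal form has invariant factors (1,1,1,1,1,1,1,1).

The boundary map ∂_2: C_2 → C_1 sends each 2-simplex [p,q,r] to [q,r] − [p,r] + [p,q]. For instance
  ∂STV = TV − SV + ST,
  ∂UVX = VX − UX + UV.
The 17×8 boundary matrix has rank 8 and Smith normal form diag(1,1,1,1,1,1,1,1).

Reading off H_k = ker ∂_k / im ∂_{k+1}:

  H_1: rank ker ∂_1 − rank ∂_2 = (17 − 8) − 8 = 1, and the invariant factors of ∂_2 are all 1, so H_1 = Z.

H_1 = Z.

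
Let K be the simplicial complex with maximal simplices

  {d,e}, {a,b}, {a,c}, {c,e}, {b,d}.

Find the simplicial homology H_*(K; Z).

H_0 ≅ Z,  H_1 ≅ Z.

Take the total order a < b < c < d < e on the vertex set. Then K (dimension 1) consists of the simplices:

  0-simplices (5): a, b, c, d, e
  1-simplices (5): ab, ac, bd, ce, de

giving chain groups C_0 ≅ Z^5, C_1 ≅ Z^5.

The boundary map ∂_1: C_1 → C_0 maps an edge to its endpoints' difference, ∂[p,q] = q − p. For instance
  ∂de = e − d.
The resulting 5×5 matrix has rank 4, and its Smith normal form has invariant factors (1,1,1,1).

Now H_k = ker ∂_k / im ∂_{k+1}, so:

  H_0: rank C_0 − rank ∂_1 = 5 − 4 = 1, and the invariant factors of ∂_1 are all 1, so H_0 = Z.
  H_1: rank ker ∂_1 − rank ∂_2 = (5 − 4) − 0 = 1, and there is no ∂_2, so H_1 = Z.

(K is a triangulation of the circle S^1.)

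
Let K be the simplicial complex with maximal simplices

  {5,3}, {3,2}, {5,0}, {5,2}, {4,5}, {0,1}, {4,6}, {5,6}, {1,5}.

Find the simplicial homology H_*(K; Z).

H_0 = Z,  H_1 = Z^3.

K has 7 vertices, 9 edges.
rank ∂_0 = 0, rank ∂_1 = 6 ⇒ b_0 = 7 − 0 − 6 = 1; all invariant factors of ∂_1 are 1 so no torsion. So H_0 ≅ Z.
rank ∂_1 = 6, rank ∂_2 = 0 ⇒ b_1 = 9 − 6 − 0 = 3. So H_1 ≅ Z^3.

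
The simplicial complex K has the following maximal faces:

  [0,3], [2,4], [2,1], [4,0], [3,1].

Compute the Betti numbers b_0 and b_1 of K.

Take the total order 0 < 1 < 2 < 3 < 4 on the vertex set. Then K (dimension 1) consists of the simplices:

  0-simplices (5): [0], [1], [2], [3], [4]
  1-simplices (5): [0,3], [0,4], [1,2], [1,3], [2,4]

so the chain groups are C_0 ≅ Z^5, C_1 ≅ Z^5.

Boundary ∂_1: C_1 → C_0 maps an edge to its endpoints' difference, ∂[p,q] = q − p.
This gives a 5×5 integer matrix of rank 4; reducing to Smith normal form yields diagonal entries (1,1,1,1).

Now H_k = ker ∂_k / im ∂_{k+1}, so:

  H_0: rank C_0 − rank ∂_1 = 5 − 4 = 1, and the invariant factors of ∂_1 are all 1, so H_0 ≅ Z.
  H_1: rank ker ∂_1 − rank ∂_2 = (5 − 4) − 0 = 1, and there is no ∂_2, so H_1 ≅ Z.

Hence the Betti numbers are b_0 = 1, b_1 = 1.

b_0 = 1, b_1 = 1.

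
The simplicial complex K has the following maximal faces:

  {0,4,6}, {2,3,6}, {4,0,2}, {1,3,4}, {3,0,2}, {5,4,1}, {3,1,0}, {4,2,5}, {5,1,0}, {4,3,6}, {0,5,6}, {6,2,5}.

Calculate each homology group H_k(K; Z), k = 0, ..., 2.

H_0 = Z,  H_1 = Z/2,  H_2 = 0.

Fix the vertex order 0 < 1 < 2 < 3 < 4 < 5 < 6 and write every simplex with vertices in increasing order. Then dim K = 2 and the simplices of K are:

  0-simplices (7): [0], [1], [2], [3], [4], [5], [6]
  1-simplices (18): [0,1], [0,2], [0,3], [0,4], [0,5], [0,6], [1,3], [1,4], [1,5], [2,3], [2,4], [2,5], [2,6], [3,4], [3,6], [4,5], [4,6], [5,6]
  2-simplices (12): [0,1,3], [0,1,5], [0,2,3], [0,2,4], [0,4,6], [0,5,6], [1,3,4], [1,4,5], [2,3,6], [2,4,5], [2,5,6], [3,4,6]

so the chain groups are C_0 ≅ Z^7, C_1 ≅ Z^18, C_2 ≅ Z^12.

∂_1: C_1 → C_0 maps an edge to its endpoints' difference, ∂[p,q] = q − p.
This gives a 7×18 integer matrix of rank 6; reducing to Smith normal form yields diagonal entries (1,1,1,1,1,1).

∂_2: C_2 → C_1 acts by ∂[p,q,r] = [q,r] − [p,r] + [p,q]. For instance
  ∂[2,4,5] = [4,5] − [2,5] + [2,4],
  ∂[0,1,5] = [1,5] − [0,5] + [0,1].
As a 18×12 matrix over Z this has rank 12, with invariant factors (1,1,1,1,1,1,1,1,1,1,1,2).

Reading off H_k = ker ∂_k / im ∂_{k+1}:

  H_0: rank C_0 − rank ∂_1 = 7 − 6 = 1, and the invariant factors of ∂_1 are all 1, so H_0 = Z.
  H_1: rank ker ∂_1 − rank ∂_2 = (18 − 6) − 12 = 0, and ∂_2 has invariant factor 2 > 1, so H_1 = Z/2.
  H_2: rank ker ∂_2 − rank ∂_3 = (12 − 12) − 0 = 0, and there is no ∂_3, so H_2 = 0.

As a check, the Euler characteristic is 7 − 18 + 12 = 1, which agrees with 1 − 0 + 0 = 1.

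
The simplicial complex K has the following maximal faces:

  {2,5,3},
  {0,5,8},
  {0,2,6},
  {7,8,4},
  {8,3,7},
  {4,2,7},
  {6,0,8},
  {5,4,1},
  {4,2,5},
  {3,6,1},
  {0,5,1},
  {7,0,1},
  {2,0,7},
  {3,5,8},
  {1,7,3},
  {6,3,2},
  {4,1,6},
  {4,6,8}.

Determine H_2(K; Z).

Fix the vertex order 0 < 1 < 2 < 3 < 4 < 5 < 6 < 7 < 8 and write every simplex with vertices in increasing order. Then dim K = 2 and the simplices of K are:

  0-simplices (9): [0], [1], [2], [3], [4], [5], [6], [7], [8]
  1-simplices (27): (27 of them)
  2-simplices (18): [0,1,5], [0,1,7], [0,2,6], [0,2,7], [0,5,8], [0,6,8], [1,3,6], [1,3,7], [1,4,5], [1,4,6], [2,3,5], [2,3,6], [2,4,5], [2,4,7], [3,5,8], [3,7,8], [4,6,8], [4,7,8]

giving chain groups C_0 ≅ Z^9, C_1 ≅ Z^27, C_2 ≅ Z^18.

The boundary map ∂_1: C_1 → C_0 sends each edge [p,q] (with p < q) to q − p. For instance
  ∂[2,7] = [7] − [2].
This gives a 9×27 integer matrix of rank 8; reducing to Smith normal form yields diagonal entries (1,1,1,1,1,1,1,1).

Boundary ∂_2: C_2 → C_1 acts by ∂[p,q,r] = [q,r] − [p,r] + [p,q]. For instance
  ∂[1,4,5] = [4,5] − [1,5] + [1,4],
  ∂[0,1,5] = [1,5] − [0,5] + [0,1].
The resulting 27×18 matrix has rank 17, and its Smith normal form has invariant factors (1,1,1,1,1,1,1,1,1,1,1,1,1,1,1,1,1).

From H_k ≅ ker(∂_k) / im(∂_{k+1}) we obtain:

  H_2: rank ker ∂_2 − rank ∂_3 = (18 − 17) − 0 = 1, and there is no ∂_3, so H_2 ≅ Z.

H_2 = Z.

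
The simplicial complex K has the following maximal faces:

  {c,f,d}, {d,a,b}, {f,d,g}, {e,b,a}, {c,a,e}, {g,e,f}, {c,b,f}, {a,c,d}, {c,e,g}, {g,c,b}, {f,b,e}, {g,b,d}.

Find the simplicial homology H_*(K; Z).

We work with the vertex ordering a < b < c < d < e < f < g. The simplices of K, each written with vertices in increasing order, are:

  0-simplices (7): a, b, c, d, e, f, g
  1-simplices (18): ab, ac, ad, ae, bc, bd, be, bf, bg, cd, ce, cf, cg, df, dg, ef, eg, fg
  2-simplices (12): abd, abe, acd, ace, bcf, bcg, bdg, bef, cdf, ceg, dfg, efg

giving chain groups C_0 ≅ Z^7, C_1 ≅ Z^18, C_2 ≅ Z^12.

The boundary map ∂_1: C_1 → C_0 maps an edge to its endpoints' difference, ∂[p,q] = q − p. For instance
  ∂eg = g − e.
This gives a 7×18 integer matrix of rank 6; reducing to Smith normal form yields diagonal entries (1,1,1,1,1,1).

Boundary ∂_2: C_2 → C_1 acts by ∂[p,q,r] = [q,r] − [p,r] + [p,q]. For instance
  ∂efg = fg − eg + ef,
  ∂ace = ce − ae + ac.
The 18×12 boundary matrix has rank 12 and Smith normal form diag(1,1,1,1,1,1,1,1,1,1,1,2).

Computing H_k = (kernel of ∂_k) / (image of ∂_{k+1}):

  H_0: rank C_0 − rank ∂_1 = 7 − 6 = 1, and the invariant factors of ∂_1 are all 1, so H_0 ≅ Z.
  H_1: rank ker ∂_1 − rank ∂_2 = (18 − 6) − 12 = 0, and ∂_2 has invariant factor 2 > 1, so H_1 ≅ Z_2.
  H_2: rank ker ∂_2 − rank ∂_3 = (12 − 12) − 0 = 0, and there is no ∂_3, so H_2 ≅ 0.

H_0 = Z,  H_1 = Z_2,  H_2 = 0.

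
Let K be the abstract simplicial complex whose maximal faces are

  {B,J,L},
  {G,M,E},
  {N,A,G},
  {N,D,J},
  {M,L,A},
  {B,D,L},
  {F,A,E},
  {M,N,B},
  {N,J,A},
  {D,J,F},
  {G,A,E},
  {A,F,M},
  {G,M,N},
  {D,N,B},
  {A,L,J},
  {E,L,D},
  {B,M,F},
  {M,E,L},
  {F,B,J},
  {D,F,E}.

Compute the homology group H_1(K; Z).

Fix the vertex order A < B < D < E < F < G < J < L < M < N and write every simplex with vertices in increasing order. Then dim K = 2 and the simplices of K are:

  0-simplices (10): A, B, D, E, F, G, J, L, M, N
  1-simplices (30): AE, AF, AG, AJ, AL, AM, AN, BD, BF, BJ, BL, BM, BN, DE, DF, DJ, DL, DN, EF, EG, EL, EM, FJ, FM, GM, GN, JL, JN, LM, MN
  2-simplices (20): AEF, AEG, AFM, AGN, AJL, AJN, ALM, BDL, BDN, BFJ, BFM, BJL, BMN, DEF, DEL, DFJ, DJN, EGM, ELM, GMN

giving chain groups C_0 ≅ Z^10, C_1 ≅ Z^30, C_2 ≅ Z^20.

The boundary map ∂_1: C_1 → C_0 is given by ∂[p,q] = [q] − [p].
This gives a 10×30 integer matrix of rank 9; reducing to Smith normal form yields diagonal entries (1,1,1,1,1,1,1,1,1).

∂_2: C_2 → C_1 acts by ∂[p,q,r] = [q,r] − [p,r] + [p,q]. For instance
  ∂BJL = JL − BL + BJ,
  ∂DJN = JN − DN + DJ.
As a 30×20 matrix over Z this has rank 20, with invariant factors (1,1,1,1,1,1,1,1,1,1,1,1,1,1,1,1,1,1,1,2).

Now H_k = ker ∂_k / im ∂_{k+1}, so:

  H_1: rank ker ∂_1 − rank ∂_2 = (30 − 9) − 20 = 1, and ∂_2 has invariant factor 2 > 1, so H_1 ≅ Z ⊕ Z/2Z.

(K is a triangulation of the Klein bottle.)

H_1 ≅ Z ⊕ Z/2Z.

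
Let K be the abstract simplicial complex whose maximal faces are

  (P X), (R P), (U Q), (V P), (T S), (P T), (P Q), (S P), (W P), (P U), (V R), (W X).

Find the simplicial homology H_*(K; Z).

Take the total order P < Q < R < S < T < U < V < W < X on the vertex set. Then K (dimension 1) consists of the simplices:

  0-simplices (9): P, Q, R, S, T, U, V, W, X
  1-simplices (12): PQ, PR, PS, PT, PU, PV, PW, PX, QU, RV, ST, WX

so the chain groups are C_0 ≅ Z^9, C_1 ≅ Z^12.

∂_1: C_1 → C_0 is given by ∂[p,q] = [q] − [p]. For instance
  ∂PV = V − P.
The 9×12 boundary matrix has rank 8 and Smith normal form diag(1,1,1,1,1,1,1,1).

Now H_k = ker ∂_k / im ∂_{k+1}, so:

  H_0: rank C_0 − rank ∂_1 = 9 − 8 = 1, and the invariant factors of ∂_1 are all 1, so H_0 ≅ Z.
  H_1: rank ker ∂_1 − rank ∂_2 = (12 − 8) − 0 = 4, and there is no ∂_2, so H_1 ≅ Z^4.

As a check, the Euler characteristic is 9 − 12 = -3, which agrees with 1 − 4 = -3.
(K is a triangulation of a wedge of 4 circles.)

H_0 ≅ Z,  H_1 ≅ Z^4.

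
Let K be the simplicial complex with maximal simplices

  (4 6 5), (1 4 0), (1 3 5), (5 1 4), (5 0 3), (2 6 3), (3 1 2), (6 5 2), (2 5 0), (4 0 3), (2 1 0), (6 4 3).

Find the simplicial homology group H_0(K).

Take the total order 0 < 1 < 2 < 3 < 4 < 5 < 6 on the vertex set. Then K (dimension 2) consists of the simplices:

  0-simplices (7): [0], [1], [2], [3], [4], [5], [6]
  1-simplices (18): [0,1], [0,2], [0,3], [0,4], [0,5], [1,2], [1,3], [1,4], [1,5], [2,3], [2,5], [2,6], [3,4], [3,5], [3,6], [4,5], [4,6], [5,6]
  2-simplices (12): [0,1,2], [0,1,4], [0,2,5], [0,3,4], [0,3,5], [1,2,3], [1,3,5], [1,4,5], [2,3,6], [2,5,6], [3,4,6], [4,5,6]

giving chain groups C_0 ≅ Z^7, C_1 ≅ Z^18, C_2 ≅ Z^12.

The boundary map ∂_1: C_1 → C_0 maps an edge to its endpoints' difference, ∂[p,q] = q − p.
This gives a 7×18 integer matrix of rank 6; reducing to Smith normal form yields diagonal entries (1,1,1,1,1,1).

∂_2: C_2 → C_1 acts by ∂[p,q,r] = [q,r] − [p,r] + [p,q]. For instance
  ∂[1,3,5] = [3,5] − [1,5] + [1,3],
  ∂[1,2,3] = [2,3] − [1,3] + [1,2].
The 18×12 boundary matrix has rank 12 and Smith normal form diag(1,1,1,1,1,1,1,1,1,1,1,2).

From H_k ≅ ker(∂_k) / im(∂_{k+1}) we obtain:

  H_0: rank C_0 − rank ∂_1 = 7 − 6 = 1, and the invariant factors of ∂_1 are all 1, so H_0 = Z.

H_0 ≅ Z.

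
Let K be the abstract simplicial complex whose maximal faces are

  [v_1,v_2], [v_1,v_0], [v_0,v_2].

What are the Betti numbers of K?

b_0 = 1, b_1 = 1.

We work with the vertex ordering v_0 < v_1 < v_2. The simplices of K, each written with vertices in increasing order, are:

  0-simplices (3): [v_0], [v_1], [v_2]
  1-simplices (3): [v_0,v_1], [v_0,v_2], [v_1,v_2]

Hence C_0 ≅ Z^3, C_1 ≅ Z^3.

The boundary map ∂_1: C_1 → C_0 is given by ∂[p,q] = [q] − [p]. For instance
  ∂[v_0,v_1] = [v_1] − [v_0].
As a 3×3 matrix over Z this has rank 2, with invariant factors (1,1).

From H_k ≅ ker(∂_k) / im(∂_{k+1}) we obtain:

  H_0: rank C_0 − rank ∂_1 = 3 − 2 = 1, and the invariant factors of ∂_1 are all 1, so H_0 = Z.
  H_1: rank ker ∂_1 − rank ∂_2 = (3 − 2) − 0 = 1, and there is no ∂_2, so H_1 = Z.

Hence the Betti numbers are b_0 = 1, b_1 = 1.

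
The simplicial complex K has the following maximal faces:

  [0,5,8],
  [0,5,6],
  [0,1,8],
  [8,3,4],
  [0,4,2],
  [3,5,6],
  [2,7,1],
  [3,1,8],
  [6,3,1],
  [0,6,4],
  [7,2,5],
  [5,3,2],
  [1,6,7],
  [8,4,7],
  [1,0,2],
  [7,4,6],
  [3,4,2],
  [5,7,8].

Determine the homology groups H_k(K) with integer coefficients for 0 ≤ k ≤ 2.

H_0 ≅ Z,  H_1 ≅ Z^2,  H_2 ≅ Z.

We work with the vertex ordering 0 < 1 < 2 < 3 < 4 < 5 < 6 < 7 < 8. The simplices of K, each written with vertices in increasing order, are:

  0-simplices (9): [0], [1], [2], [3], [4], [5], [6], [7], [8]
  1-simplices (27): (27 of them)
  2-simplices (18): [0,1,2], [0,1,8], [0,2,4], [0,4,6], [0,5,6], [0,5,8], [1,2,7], [1,3,6], [1,3,8], [1,6,7], [2,3,4], [2,3,5], [2,5,7], [3,4,8], [3,5,6], [4,6,7], [4,7,8], [5,7,8]

so the chain groups are C_0 ≅ Z^9, C_1 ≅ Z^27, C_2 ≅ Z^18.

Boundary ∂_1: C_1 → C_0 is given by ∂[p,q] = [q] − [p].
The 9×27 boundary matrix has rank 8 and Smith normal form diag(1,1,1,1,1,1,1,1).

Boundary ∂_2: C_2 → C_1 maps a triangle to the signed sum of its edges. For instance
  ∂[5,7,8] = [7,8] − [5,8] + [5,7],
  ∂[2,3,4] = [3,4] − [2,4] + [2,3].
This gives a 27×18 integer matrix of rank 17; reducing to Smith normal form yields diagonal entries (1,1,1,1,1,1,1,1,1,1,1,1,1,1,1,1,1).

From H_k ≅ ker(∂_k) / im(∂_{k+1}) we obtain:

  H_0: rank C_0 − rank ∂_1 = 9 − 8 = 1, and the invariant factors of ∂_1 are all 1, so H_0 = Z.
  H_1: rank ker ∂_1 − rank ∂_2 = (27 − 8) − 17 = 2, and the invariant factors of ∂_2 are all 1, so H_1 = Z^2.
  H_2: rank ker ∂_2 − rank ∂_3 = (18 − 17) − 0 = 1, and there is no ∂_3, so H_2 = Z.

As a check, the Euler characteristic is 9 − 27 + 18 = 0, which agrees with 1 − 2 + 1 = 0.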